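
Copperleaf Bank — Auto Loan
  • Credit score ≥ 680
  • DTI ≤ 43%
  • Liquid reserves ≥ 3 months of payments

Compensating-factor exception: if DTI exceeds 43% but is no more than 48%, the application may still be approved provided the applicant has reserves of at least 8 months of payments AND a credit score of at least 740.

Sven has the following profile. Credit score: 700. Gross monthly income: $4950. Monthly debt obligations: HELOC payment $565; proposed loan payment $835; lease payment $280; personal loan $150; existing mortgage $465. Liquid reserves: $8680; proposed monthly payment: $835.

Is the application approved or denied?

Denied

Credit score 700 ≥ 680 (meets base)
Total debts = (565 + 835 + 280 + 150 + 465) = 2,295. DTI: 2,295 ÷ 4,950 = 46.4%, over the 43% base limit.
Liquid reserves cover 8,680/835 = 10.4 months — ≥ 3 required
DTI 46.4% is within the 43%–48% exception band; checking compensating factors.
Override check — reserves: 10.4 mo (ok); score: 700 (below 740).
Override conditions not both satisfied; exception does not apply.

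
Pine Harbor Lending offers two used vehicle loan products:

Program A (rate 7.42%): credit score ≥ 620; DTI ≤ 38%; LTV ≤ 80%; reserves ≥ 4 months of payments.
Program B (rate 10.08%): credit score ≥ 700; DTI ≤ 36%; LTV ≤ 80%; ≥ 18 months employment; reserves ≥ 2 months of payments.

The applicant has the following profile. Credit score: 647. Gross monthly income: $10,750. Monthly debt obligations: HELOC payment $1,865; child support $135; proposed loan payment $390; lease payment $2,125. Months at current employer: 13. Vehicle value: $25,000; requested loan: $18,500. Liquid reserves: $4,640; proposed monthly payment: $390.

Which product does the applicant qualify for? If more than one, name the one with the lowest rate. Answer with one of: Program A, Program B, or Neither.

Neither

Total debts = (1,865 + 135 + 390 + 2,125) = 4,515; DTI = 4,515/10,750 = 42%.
LTV = 18,500/25,000 = 74%.
Reserves = 4,640/390 = 11.9 months.
Program A: score 647 ≥ 620; DTI 42% > 38%; LTV 74% ≤ 80%; reserves 11.9 ≥ 4 mo → does not qualify.
Program B: score 647 < 700; DTI 42% > 36%; LTV 74% ≤ 80%; employment 13 < 18 mo; reserves 11.9 ≥ 2 mo → does not qualify.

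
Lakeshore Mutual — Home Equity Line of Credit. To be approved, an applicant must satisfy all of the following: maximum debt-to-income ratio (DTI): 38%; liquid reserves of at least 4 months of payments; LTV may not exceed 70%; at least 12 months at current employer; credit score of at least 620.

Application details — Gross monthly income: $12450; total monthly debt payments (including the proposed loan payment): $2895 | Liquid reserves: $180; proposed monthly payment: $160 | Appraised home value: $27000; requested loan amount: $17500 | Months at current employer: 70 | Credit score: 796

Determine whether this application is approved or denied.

DTI: 2,895 ÷ 12,450 = 23.3%, within the 38% cap
Reserves: 180 ÷ 160 = 1.1 months (below 4-month minimum)
LTV = 17,500/27,000 = 64.8% ≤ 70%
Employment 70 ≥ 12 months
Credit score 796 ≥ 620 (meets)
Fails on reserves.

Denied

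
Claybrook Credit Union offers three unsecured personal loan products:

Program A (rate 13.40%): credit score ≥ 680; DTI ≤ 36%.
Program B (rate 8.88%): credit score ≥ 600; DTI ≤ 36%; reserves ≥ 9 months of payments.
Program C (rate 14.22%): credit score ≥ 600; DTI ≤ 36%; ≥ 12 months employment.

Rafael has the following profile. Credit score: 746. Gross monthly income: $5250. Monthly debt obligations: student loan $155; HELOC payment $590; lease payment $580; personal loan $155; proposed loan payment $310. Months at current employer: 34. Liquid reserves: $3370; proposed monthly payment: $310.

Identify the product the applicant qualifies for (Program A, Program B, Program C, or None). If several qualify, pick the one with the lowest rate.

Total debts = (155 + 590 + 580 + 155 + 310) = 1,790; DTI = 1,790/5,250 = 34.1%.
Reserves = 3,370/310 = 10.9 months.
Program A: score 746 ≥ 680; DTI 34.1% ≤ 36% → qualifies.
Program B: score 746 ≥ 600; DTI 34.1% ≤ 36%; reserves 10.9 ≥ 9 mo → qualifies.
Program C: score 746 ≥ 600; DTI 34.1% ≤ 36%; employment 34 ≥ 12 mo → qualifies.
Qualifying: Program A, Program B, Program C. Lowest rate is 8.88% → Program B.

Program B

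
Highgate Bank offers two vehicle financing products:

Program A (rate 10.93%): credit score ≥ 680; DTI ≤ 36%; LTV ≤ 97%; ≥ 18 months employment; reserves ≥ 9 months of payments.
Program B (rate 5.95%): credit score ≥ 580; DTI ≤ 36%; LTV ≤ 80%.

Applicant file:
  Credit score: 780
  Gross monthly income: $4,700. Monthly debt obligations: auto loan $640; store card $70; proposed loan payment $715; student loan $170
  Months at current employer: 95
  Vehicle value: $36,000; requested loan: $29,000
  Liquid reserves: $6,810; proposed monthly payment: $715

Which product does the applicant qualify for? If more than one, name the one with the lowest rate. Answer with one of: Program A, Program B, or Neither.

Total debts = (640 + 70 + 715 + 170) = 1,595; DTI = 1,595/4,700 = 33.9%.
LTV = 29,000/36,000 = 80.6%.
Reserves = 6,810/715 = 9.5 months.
Program A: score 780 ≥ 680; DTI 33.9% ≤ 36%; LTV 80.6% ≤ 97%; employment 95 ≥ 18 mo; reserves 9.5 ≥ 9 mo → qualifies.
Program B: score 780 ≥ 580; DTI 33.9% ≤ 36%; LTV 80.6% > 80% → does not qualify.

Program A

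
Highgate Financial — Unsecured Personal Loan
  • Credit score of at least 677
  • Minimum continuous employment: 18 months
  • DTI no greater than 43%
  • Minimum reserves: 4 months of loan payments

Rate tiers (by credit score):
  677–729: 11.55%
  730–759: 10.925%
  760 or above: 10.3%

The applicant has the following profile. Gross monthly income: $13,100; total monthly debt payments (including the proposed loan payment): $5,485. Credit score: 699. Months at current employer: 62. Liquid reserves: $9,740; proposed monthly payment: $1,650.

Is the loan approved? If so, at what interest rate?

Approved at 11.55%

Credit score 699 ≥ 677 (meets minimum)
Employment 62 ≥ 18 months
Reserves: 9,740 ÷ 1,650 = 5.9 months (meets 4-month minimum)
DTI: 5,485 ÷ 13,100 = 41.9%, within the 43% cap
All requirements met. Score 699 falls in the 677–729 tier → 11.55%.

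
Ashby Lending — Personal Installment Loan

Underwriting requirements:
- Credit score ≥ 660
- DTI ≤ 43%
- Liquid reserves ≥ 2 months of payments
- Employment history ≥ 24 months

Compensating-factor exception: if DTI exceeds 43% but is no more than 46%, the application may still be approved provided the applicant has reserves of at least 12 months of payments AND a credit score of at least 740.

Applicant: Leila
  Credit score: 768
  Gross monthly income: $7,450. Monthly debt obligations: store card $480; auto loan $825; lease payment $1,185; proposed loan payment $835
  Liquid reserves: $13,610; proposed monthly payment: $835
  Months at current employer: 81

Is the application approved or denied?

Approved

Credit score 768 ≥ 660 (meets base)
Total debts = (480 + 825 + 1,185 + 835) = 3,325. DTI = 3,325/7,450 = 44.6% > 43% — standard DTI limit exceeded.
Liquid reserves cover 13,610/835 = 16.3 months — ≥ 2 required
Employment 81 ≥ 24 months
44.6% falls in the override range (43%–46%), so the compensating-factor test applies.
Override check — reserves: 16.3 mo (ok); score: 768 (ok).
Both override conditions satisfied; DTI exception granted.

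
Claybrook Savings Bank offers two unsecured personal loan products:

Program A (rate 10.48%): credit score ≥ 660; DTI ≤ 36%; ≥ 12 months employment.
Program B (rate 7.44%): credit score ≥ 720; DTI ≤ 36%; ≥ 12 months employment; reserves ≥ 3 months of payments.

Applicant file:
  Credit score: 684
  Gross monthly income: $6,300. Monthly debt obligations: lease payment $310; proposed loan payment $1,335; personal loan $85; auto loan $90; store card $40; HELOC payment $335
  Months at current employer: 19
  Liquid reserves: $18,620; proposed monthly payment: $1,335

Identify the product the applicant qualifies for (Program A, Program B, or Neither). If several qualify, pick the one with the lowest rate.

Total debts = (310 + 1,335 + 85 + 90 + 40 + 335) = 2,195; DTI = 2,195/6,300 = 34.8%.
Reserves = 18,620/1,335 = 13.9 months.
Program A: score 684 ≥ 660; DTI 34.8% ≤ 36%; employment 19 ≥ 12 mo → qualifies.
Program B: score 684 < 720; DTI 34.8% ≤ 36%; employment 19 ≥ 12 mo; reserves 13.9 ≥ 3 mo → does not qualify.

Program A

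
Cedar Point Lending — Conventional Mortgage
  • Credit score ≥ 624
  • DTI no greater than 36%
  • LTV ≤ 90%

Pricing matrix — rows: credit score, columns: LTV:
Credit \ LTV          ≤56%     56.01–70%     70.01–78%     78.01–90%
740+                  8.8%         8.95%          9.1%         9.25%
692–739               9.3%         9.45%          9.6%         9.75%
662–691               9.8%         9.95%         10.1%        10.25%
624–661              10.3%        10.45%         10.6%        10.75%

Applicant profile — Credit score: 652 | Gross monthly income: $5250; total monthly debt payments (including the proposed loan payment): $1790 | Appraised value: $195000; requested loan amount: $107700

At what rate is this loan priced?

Credit score 652 ≥ 624; DTI = 1,790/5,250 = 34.1% ≤ 36%
Loan-to-value = 107,700/195,000 = 55.2% — pass (90% max)
Credit 652 → row 624–661; LTV 55.2% → column ≤56%. Grid cell → 10.3%.

10.3%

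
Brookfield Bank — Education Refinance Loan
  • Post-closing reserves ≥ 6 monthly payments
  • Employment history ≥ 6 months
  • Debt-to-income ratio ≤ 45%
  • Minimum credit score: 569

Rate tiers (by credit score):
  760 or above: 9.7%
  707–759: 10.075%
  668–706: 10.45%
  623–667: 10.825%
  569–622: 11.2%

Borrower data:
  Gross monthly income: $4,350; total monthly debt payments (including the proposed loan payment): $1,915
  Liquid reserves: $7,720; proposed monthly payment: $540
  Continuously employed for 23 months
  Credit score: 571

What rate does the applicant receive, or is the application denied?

Credit score 571 ≥ 569 (meets minimum)
Liquid reserves cover 7,720/540 = 14.3 months — ≥ 6 required
Employment 23 ≥ 6 months
DTI: 1,915 ÷ 4,350 = 44%, within the 45% cap
All requirements met. Score 571 falls in the 569–622 tier → 11.2%.

Approved at 11.2%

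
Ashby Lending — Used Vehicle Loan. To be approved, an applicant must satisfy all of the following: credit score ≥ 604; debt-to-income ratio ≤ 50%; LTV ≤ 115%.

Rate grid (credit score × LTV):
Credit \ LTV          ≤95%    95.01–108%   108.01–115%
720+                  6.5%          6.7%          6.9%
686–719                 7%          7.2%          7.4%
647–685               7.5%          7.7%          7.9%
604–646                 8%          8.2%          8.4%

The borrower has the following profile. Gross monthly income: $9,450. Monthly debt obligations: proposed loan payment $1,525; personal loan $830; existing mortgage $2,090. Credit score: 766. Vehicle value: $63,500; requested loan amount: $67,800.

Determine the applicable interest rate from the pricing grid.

Credit score 766 ≥ 604; Total monthly debts = (1,525 + 830 + 2,090) = 4,445. DTI = 4,445/9,450 = 47% ≤ 50%
LTV: 67,800 ÷ 63,500 = 106.8%, within 115% cap
Row: 766 falls in 720+. Column: 106.8% falls in 95.01–108%. Rate = 6.7%.

6.7%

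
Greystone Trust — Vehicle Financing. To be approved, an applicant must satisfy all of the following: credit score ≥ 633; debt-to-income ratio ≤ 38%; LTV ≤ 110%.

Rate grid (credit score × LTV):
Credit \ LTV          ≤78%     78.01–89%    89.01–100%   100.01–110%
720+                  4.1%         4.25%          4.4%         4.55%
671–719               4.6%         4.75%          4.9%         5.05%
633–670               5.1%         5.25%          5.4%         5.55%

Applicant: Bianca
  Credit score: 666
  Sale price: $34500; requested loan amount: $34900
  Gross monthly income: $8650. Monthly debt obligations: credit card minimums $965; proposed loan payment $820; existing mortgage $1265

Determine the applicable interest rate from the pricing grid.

Credit score 666 ≥ 633; Total monthly debts = (965 + 820 + 1,265) = 3,050. DTI = 3,050/8,650 = 35.3% ≤ 38%
Loan-to-value = 34,900/34,500 = 101.2% — pass (110% max)
Score 666 is in the 633–670 band; LTV 101.2% is in the 100.01–110% band → 5.55%.

5.55%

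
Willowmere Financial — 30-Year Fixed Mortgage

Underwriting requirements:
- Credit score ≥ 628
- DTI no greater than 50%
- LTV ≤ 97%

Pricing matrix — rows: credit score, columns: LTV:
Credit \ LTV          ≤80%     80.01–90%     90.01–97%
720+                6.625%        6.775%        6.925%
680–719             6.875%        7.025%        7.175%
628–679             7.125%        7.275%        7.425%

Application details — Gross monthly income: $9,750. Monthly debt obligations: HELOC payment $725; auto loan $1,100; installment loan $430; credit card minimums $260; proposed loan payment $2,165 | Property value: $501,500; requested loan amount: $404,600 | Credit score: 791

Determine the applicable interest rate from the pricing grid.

6.775%

Credit score 791 ≥ 628; Total monthly debts = (725 + 1,100 + 430 + 260 + 2,165) = 4,680. DTI: 4,680 ÷ 9,750 = 48%, within the 50% cap
Loan-to-value = 404,600/501,500 = 80.7% — pass (97% max)
Score 791 is in the 720+ band; LTV 80.7% is in the 80.01–90% band → 6.775%.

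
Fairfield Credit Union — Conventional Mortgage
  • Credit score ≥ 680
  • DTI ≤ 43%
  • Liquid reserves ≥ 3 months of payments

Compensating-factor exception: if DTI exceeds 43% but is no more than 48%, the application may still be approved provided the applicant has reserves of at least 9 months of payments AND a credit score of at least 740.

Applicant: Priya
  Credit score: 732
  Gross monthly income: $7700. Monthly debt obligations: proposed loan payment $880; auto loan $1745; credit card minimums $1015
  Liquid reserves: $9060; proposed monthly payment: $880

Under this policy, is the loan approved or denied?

Credit score 732 ≥ 680 (meets base)
Total debts = (880 + 1,745 + 1,015) = 3,640. DTI = 3,640/7,700 = 47.3% > 43% — standard DTI limit exceeded.
Reserves: 9,060 ÷ 880 = 10.3 months (meets 3-month minimum)
DTI 47.3% is within the 43%–48% exception band; checking compensating factors.
Reserves 10.3 ≥ 9 months; credit score 732 < 740.
Override conditions not both satisfied; exception does not apply.

Denied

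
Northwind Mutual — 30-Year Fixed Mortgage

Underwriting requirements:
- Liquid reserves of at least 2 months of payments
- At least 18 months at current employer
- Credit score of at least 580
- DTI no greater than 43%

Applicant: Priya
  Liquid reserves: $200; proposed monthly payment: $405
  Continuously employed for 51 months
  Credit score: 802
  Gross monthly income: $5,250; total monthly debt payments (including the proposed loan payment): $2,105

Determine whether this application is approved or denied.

Denied

Reserves: 200 ÷ 405 = 0.5 months (below 2-month minimum)
Employment 51 ≥ 18 months
Credit score 802 ≥ 580 (meets)
Debt-to-income = 2,105/5,250 = 40.1% — meets 43% limit
Fails on reserves.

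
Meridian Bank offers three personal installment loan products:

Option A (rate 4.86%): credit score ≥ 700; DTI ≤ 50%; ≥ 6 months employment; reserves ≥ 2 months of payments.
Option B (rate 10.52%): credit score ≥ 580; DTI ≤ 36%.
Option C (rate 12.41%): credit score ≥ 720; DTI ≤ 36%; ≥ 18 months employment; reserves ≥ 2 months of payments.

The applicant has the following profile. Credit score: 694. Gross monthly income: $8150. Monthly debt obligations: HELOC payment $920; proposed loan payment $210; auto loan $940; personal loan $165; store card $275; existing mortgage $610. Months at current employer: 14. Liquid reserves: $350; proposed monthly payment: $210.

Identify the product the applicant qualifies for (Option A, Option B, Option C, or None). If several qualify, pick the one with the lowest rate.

None

Total debts = (920 + 210 + 940 + 165 + 275 + 610) = 3,120; DTI = 3,120/8,150 = 38.3%.
Reserves = 350/210 = 1.7 months.
Option A: score 694 < 700; DTI 38.3% ≤ 50%; employment 14 ≥ 6 mo; reserves 1.7 < 2 mo → does not qualify.
Option B: score 694 ≥ 580; DTI 38.3% > 36% → does not qualify.
Option C: score 694 < 720; DTI 38.3% > 36%; employment 14 < 18 mo; reserves 1.7 < 2 mo → does not qualify.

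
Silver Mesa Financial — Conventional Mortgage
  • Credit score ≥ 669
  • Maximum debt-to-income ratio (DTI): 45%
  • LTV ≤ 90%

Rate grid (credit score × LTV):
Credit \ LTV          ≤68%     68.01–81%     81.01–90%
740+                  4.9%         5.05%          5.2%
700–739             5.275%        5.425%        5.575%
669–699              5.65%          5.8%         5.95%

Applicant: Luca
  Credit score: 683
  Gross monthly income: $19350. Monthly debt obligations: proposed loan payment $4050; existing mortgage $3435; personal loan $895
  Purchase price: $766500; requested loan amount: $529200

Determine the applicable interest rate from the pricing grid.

5.8%

Credit score 683 ≥ 669; Total monthly debts = (4,050 + 3,435 + 895) = 8,380. DTI = 8,380/19,350 = 43.3% ≤ 45%
Loan-to-value = 529,200/766,500 = 69% — pass (90% max)
Credit 683 → row 669–699; LTV 69% → column 68.01–81%. Grid cell → 5.8%.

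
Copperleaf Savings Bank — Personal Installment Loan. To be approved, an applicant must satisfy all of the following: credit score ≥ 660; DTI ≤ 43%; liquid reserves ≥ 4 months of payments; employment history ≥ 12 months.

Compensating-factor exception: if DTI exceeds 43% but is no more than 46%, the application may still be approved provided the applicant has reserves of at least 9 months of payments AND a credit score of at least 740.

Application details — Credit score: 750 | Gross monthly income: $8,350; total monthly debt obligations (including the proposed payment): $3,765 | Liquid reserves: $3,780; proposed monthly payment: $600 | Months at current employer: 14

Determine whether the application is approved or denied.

Denied

Credit score 750 ≥ 660 (meets base)
DTI: 3,765 ÷ 8,350 = 45.1%, over the 43% base limit.
Reserves: 3,780 ÷ 600 = 6.3 months (meets 4-month minimum)
Employment 14 ≥ 12 months
45.1% falls in the override range (43%–46%), so the compensating-factor test applies.
Reserves 6.3 < 9 months; credit score 750 ≥ 740.
Compensating-factor requirement not fully met.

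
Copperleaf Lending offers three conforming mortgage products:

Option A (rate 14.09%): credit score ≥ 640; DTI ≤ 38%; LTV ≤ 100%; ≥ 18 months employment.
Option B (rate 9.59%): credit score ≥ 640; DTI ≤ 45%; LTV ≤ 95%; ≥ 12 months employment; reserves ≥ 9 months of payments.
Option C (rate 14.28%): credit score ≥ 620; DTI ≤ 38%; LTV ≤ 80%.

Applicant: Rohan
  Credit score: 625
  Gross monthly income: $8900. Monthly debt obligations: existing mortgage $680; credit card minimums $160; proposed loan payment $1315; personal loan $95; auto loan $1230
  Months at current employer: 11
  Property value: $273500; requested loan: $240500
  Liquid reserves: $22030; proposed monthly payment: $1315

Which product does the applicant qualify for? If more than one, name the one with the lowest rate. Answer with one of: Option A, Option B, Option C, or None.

Total debts = (680 + 160 + 1,315 + 95 + 1,230) = 3,480; DTI = 3,480/8,900 = 39.1%.
LTV = 240,500/273,500 = 87.9%.
Reserves = 22,030/1,315 = 16.8 months.
Option A: score 625 < 640; DTI 39.1% > 38%; LTV 87.9% ≤ 100%; employment 11 < 18 mo → does not qualify.
Option B: score 625 < 640; DTI 39.1% ≤ 45%; LTV 87.9% ≤ 95%; employment 11 < 12 mo; reserves 16.8 ≥ 9 mo → does not qualify.
Option C: score 625 ≥ 620; DTI 39.1% > 38%; LTV 87.9% > 80% → does not qualify.

None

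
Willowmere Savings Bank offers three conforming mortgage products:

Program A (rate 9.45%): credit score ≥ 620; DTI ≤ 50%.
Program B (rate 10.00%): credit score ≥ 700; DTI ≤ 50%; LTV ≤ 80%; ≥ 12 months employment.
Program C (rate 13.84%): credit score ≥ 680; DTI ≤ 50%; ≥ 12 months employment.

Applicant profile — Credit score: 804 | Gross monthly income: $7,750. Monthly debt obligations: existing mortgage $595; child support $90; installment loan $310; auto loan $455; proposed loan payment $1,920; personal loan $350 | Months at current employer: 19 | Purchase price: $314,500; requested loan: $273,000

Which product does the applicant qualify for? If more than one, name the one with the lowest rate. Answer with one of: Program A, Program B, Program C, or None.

Program A

Total debts = (595 + 90 + 310 + 455 + 1,920 + 350) = 3,720; DTI = 3,720/7,750 = 48%.
LTV = 273,000/314,500 = 86.8%.
Program A: score 804 ≥ 620; DTI 48% ≤ 50% → qualifies.
Program B: score 804 ≥ 700; DTI 48% ≤ 50%; LTV 86.8% > 80%; employment 19 ≥ 12 mo → does not qualify.
Program C: score 804 ≥ 680; DTI 48% ≤ 50%; employment 19 ≥ 12 mo → qualifies.
Qualifying: Program A, Program C. Lowest rate is 9.45% → Program A.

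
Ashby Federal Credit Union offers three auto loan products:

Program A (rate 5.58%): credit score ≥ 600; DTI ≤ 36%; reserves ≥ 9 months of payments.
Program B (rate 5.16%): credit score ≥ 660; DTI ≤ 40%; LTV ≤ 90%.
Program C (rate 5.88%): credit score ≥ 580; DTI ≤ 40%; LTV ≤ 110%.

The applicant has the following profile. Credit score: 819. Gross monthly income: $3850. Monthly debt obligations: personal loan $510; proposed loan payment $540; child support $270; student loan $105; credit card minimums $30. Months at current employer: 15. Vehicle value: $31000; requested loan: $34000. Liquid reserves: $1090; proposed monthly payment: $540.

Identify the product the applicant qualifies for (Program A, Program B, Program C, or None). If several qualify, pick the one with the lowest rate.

Total debts = (510 + 540 + 270 + 105 + 30) = 1,455; DTI = 1,455/3,850 = 37.8%.
LTV = 34,000/31,000 = 109.7%.
Reserves = 1,090/540 = 2.0 months.
Program A: score 819 ≥ 600; DTI 37.8% > 36%; reserves 2.0 < 9 mo → does not qualify.
Program B: score 819 ≥ 660; DTI 37.8% ≤ 40%; LTV 109.7% > 90% → does not qualify.
Program C: score 819 ≥ 580; DTI 37.8% ≤ 40%; LTV 109.7% ≤ 110% → qualifies.

Program C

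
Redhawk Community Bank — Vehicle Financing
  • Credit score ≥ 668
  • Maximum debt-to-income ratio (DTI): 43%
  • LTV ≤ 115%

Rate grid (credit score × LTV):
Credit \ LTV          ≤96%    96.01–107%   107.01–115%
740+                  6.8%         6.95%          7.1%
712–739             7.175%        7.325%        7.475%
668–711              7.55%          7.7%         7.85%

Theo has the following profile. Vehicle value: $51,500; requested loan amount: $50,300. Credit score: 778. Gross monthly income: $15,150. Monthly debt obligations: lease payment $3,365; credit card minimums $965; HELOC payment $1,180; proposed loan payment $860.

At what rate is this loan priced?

6.95%

Credit score 778 ≥ 668; Total monthly debts = (3,365 + 965 + 1,180 + 860) = 6,370. Debt-to-income = 6,370/15,150 = 42% — meets 43% limit
LTV: 50,300 ÷ 51,500 = 97.7%, within 115% cap
Row: 778 falls in 740+. Column: 97.7% falls in 96.01–107%. Rate = 6.95%.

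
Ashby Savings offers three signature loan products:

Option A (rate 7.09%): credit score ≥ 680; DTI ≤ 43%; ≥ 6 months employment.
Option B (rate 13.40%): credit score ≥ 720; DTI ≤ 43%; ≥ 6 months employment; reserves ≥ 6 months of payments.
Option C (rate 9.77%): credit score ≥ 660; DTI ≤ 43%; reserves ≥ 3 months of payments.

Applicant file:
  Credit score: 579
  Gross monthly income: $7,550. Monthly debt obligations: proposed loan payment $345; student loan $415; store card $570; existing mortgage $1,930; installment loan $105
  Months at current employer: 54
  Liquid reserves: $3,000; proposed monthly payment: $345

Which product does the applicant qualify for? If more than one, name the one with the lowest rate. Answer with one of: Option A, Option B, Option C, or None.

Total debts = (345 + 415 + 570 + 1,930 + 105) = 3,365; DTI = 3,365/7,550 = 44.6%.
Reserves = 3,000/345 = 8.7 months.
Option A: score 579 < 680; DTI 44.6% > 43%; employment 54 ≥ 6 mo → does not qualify.
Option B: score 579 < 720; DTI 44.6% > 43%; employment 54 ≥ 6 mo; reserves 8.7 ≥ 6 mo → does not qualify.
Option C: score 579 < 660; DTI 44.6% > 43%; reserves 8.7 ≥ 3 mo → does not qualify.

None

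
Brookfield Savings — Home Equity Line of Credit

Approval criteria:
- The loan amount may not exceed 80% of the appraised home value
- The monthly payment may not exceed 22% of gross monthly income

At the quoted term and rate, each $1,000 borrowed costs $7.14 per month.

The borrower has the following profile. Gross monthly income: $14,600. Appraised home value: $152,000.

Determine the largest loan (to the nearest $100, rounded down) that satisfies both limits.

$121,600

Payment cap: 22% × $14,600 = $3,212/month.
At $7.14 per $1,000, that supports 3,212/7.14 × 1,000 ≈ $449,859 → $449,800.
LTV cap: 80% × $152,000 = $121,600 → $121,600.
Binding constraint: loan-to-value.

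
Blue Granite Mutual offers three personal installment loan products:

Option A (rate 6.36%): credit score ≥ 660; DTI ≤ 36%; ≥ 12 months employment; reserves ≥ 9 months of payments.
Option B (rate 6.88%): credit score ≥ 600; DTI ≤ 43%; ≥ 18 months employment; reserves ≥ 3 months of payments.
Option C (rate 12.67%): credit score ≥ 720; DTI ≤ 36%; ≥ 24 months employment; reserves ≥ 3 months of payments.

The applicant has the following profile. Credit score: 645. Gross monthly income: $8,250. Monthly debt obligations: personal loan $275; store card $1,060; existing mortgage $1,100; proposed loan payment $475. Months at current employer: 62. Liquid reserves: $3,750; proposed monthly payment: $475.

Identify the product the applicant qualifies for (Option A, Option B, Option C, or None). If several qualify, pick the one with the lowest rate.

Option B

Total debts = (275 + 1,060 + 1,100 + 475) = 2,910; DTI = 2,910/8,250 = 35.3%.
Reserves = 3,750/475 = 7.9 months.
Option A: score 645 < 660; DTI 35.3% ≤ 36%; employment 62 ≥ 12 mo; reserves 7.9 < 9 mo → does not qualify.
Option B: score 645 ≥ 600; DTI 35.3% ≤ 43%; employment 62 ≥ 18 mo; reserves 7.9 ≥ 3 mo → qualifies.
Option C: score 645 < 720; DTI 35.3% ≤ 36%; employment 62 ≥ 24 mo; reserves 7.9 ≥ 3 mo → does not qualify.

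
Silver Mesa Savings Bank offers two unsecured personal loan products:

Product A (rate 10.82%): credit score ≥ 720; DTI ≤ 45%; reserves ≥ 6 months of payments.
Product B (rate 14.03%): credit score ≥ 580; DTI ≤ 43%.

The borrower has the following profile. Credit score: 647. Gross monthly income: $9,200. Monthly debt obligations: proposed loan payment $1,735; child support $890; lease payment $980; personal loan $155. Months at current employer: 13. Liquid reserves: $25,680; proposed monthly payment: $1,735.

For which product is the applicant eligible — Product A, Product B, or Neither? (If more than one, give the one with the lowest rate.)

Product B

Total debts = (1,735 + 890 + 980 + 155) = 3,760; DTI = 3,760/9,200 = 40.9%.
Reserves = 25,680/1,735 = 14.8 months.
Product A: score 647 < 720; DTI 40.9% ≤ 45%; reserves 14.8 ≥ 6 mo → does not qualify.
Product B: score 647 ≥ 580; DTI 40.9% ≤ 43% → qualifies.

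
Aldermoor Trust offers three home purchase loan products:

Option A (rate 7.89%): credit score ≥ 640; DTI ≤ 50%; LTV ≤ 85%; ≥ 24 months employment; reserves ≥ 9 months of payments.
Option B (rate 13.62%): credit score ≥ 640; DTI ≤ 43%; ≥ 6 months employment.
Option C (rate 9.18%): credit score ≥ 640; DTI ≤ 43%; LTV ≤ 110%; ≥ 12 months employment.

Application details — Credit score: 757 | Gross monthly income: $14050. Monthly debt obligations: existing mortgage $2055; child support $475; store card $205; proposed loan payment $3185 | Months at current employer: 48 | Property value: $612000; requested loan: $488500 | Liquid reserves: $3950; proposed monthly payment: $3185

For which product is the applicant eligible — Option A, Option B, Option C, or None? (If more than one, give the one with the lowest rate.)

Total debts = (2,055 + 475 + 205 + 3,185) = 5,920; DTI = 5,920/14,050 = 42.1%.
LTV = 488,500/612,000 = 79.8%.
Reserves = 3,950/3,185 = 1.2 months.
Option A: score 757 ≥ 640; DTI 42.1% ≤ 50%; LTV 79.8% ≤ 85%; employment 48 ≥ 24 mo; reserves 1.2 < 9 mo → does not qualify.
Option B: score 757 ≥ 640; DTI 42.1% ≤ 43%; employment 48 ≥ 6 mo → qualifies.
Option C: score 757 ≥ 640; DTI 42.1% ≤ 43%; LTV 79.8% ≤ 110%; employment 48 ≥ 12 mo → qualifies.
Qualifying: Option B, Option C. Lowest rate is 9.18% → Option C.

Option C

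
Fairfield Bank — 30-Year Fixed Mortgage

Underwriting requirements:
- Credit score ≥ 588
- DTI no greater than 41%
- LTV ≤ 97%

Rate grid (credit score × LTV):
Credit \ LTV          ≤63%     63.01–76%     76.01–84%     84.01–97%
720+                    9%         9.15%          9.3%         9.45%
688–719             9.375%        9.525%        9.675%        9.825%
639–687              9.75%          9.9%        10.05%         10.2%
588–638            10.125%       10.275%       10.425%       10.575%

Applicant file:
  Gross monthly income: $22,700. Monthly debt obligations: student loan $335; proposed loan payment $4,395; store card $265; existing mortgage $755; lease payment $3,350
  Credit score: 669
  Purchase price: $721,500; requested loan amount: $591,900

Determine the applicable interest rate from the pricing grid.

Credit score 669 ≥ 588; Total monthly debts = (335 + 4,395 + 265 + 755 + 3,350) = 9,100. DTI: 9,100 ÷ 22,700 = 40.1%, within the 41% cap
LTV = 591,900/721,500 = 82% ≤ 97%
Credit 669 → row 639–687; LTV 82% → column 76.01–84%. Grid cell → 10.05%.

10.05%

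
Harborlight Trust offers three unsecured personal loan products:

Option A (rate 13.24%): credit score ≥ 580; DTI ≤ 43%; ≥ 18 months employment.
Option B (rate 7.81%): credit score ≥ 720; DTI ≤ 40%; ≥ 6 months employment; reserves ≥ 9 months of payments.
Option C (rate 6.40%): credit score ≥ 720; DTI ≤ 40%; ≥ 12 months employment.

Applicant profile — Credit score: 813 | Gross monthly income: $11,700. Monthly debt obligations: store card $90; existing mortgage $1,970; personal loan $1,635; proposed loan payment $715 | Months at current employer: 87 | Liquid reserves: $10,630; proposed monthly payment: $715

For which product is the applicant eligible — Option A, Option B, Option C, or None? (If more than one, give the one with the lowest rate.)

Total debts = (90 + 1,970 + 1,635 + 715) = 4,410; DTI = 4,410/11,700 = 37.7%.
Reserves = 10,630/715 = 14.9 months.
Option A: score 813 ≥ 580; DTI 37.7% ≤ 43%; employment 87 ≥ 18 mo → qualifies.
Option B: score 813 ≥ 720; DTI 37.7% ≤ 40%; employment 87 ≥ 6 mo; reserves 14.9 ≥ 9 mo → qualifies.
Option C: score 813 ≥ 720; DTI 37.7% ≤ 40%; employment 87 ≥ 12 mo → qualifies.
Qualifying: Option A, Option B, Option C. Lowest rate is 6.40% → Option C.

Option C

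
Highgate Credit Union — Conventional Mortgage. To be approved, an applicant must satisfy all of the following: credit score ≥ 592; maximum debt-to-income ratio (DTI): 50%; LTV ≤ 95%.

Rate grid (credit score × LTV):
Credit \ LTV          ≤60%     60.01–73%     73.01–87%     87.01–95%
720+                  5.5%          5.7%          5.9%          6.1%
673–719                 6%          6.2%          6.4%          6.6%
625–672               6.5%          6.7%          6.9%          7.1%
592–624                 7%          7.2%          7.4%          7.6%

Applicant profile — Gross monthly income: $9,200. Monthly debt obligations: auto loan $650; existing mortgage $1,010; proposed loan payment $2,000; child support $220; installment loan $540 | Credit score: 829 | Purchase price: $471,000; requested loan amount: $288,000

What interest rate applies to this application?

Credit score 829 ≥ 592; Total monthly debts = (650 + 1,010 + 2,000 + 220 + 540) = 4,420. DTI = 4,420/9,200 = 48% ≤ 50%
LTV = 288,000/471,000 = 61.1% ≤ 95%
Score 829 is in the 720+ band; LTV 61.1% is in the 60.01–73% band → 5.7%.

5.7%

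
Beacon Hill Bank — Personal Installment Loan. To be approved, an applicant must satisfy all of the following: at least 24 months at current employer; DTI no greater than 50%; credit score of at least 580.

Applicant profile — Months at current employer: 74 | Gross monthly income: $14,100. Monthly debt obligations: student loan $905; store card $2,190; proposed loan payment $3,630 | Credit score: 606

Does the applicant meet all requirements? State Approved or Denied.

Employment 74 ≥ 24 months
Total monthly debts = (905 + 2,190 + 3,630) = 6,725. DTI: 6,725 ÷ 14,100 = 47.7%, within the 50% cap
Credit score 606 ≥ 580 (meets)
All criteria satisfied.

Approved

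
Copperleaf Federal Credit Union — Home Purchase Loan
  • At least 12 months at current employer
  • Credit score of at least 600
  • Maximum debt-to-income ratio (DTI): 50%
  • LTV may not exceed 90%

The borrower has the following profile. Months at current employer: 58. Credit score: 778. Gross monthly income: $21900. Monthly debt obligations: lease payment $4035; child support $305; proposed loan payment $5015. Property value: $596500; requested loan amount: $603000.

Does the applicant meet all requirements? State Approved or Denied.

Employment 58 ≥ 12 months
Credit score 778 ≥ 600 (meets)
Total monthly debts = (4,035 + 305 + 5,015) = 9,355. Debt-to-income = 9,355/21,900 = 42.7% — meets 50% limit
LTV = 603,000/596,500 = 101.1% > 90%
Fails on LTV.

Denied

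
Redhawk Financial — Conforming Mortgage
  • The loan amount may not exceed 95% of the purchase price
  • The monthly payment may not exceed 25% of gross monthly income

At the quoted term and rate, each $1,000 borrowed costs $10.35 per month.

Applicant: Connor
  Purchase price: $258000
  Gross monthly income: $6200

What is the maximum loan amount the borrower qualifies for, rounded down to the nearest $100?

$149,700

Payment cap: 25% × $6,200 = $1,550/month.
At $10.35 per $1,000, that supports 1,550/10.35 × 1,000 ≈ $149,758 → $149,700.
LTV cap: 95% × $258,000 = $245,100 → $245,100.
Binding constraint: payment-to-income.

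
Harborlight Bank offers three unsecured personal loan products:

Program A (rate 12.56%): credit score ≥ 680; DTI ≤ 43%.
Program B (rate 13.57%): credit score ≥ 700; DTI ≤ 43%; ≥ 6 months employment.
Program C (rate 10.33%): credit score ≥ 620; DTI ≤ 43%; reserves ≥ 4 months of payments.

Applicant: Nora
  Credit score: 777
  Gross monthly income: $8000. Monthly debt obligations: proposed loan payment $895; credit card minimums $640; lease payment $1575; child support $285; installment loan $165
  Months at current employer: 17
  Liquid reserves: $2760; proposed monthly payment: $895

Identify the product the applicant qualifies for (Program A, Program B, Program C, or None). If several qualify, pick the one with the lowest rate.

None

Total debts = (895 + 640 + 1,575 + 285 + 165) = 3,560; DTI = 3,560/8,000 = 44.5%.
Reserves = 2,760/895 = 3.1 months.
Program A: score 777 ≥ 680; DTI 44.5% > 43% → does not qualify.
Program B: score 777 ≥ 700; DTI 44.5% > 43%; employment 17 ≥ 6 mo → does not qualify.
Program C: score 777 ≥ 620; DTI 44.5% > 43%; reserves 3.1 < 4 mo → does not qualify.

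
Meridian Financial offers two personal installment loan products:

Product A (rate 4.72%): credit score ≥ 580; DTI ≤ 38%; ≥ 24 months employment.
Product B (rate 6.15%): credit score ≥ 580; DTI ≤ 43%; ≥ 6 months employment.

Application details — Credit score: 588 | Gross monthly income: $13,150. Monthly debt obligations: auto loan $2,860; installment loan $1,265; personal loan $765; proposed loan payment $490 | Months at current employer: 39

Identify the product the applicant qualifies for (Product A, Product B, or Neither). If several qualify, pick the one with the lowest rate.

Total debts = (2,860 + 1,265 + 765 + 490) = 5,380; DTI = 5,380/13,150 = 40.9%.
Product A: score 588 ≥ 580; DTI 40.9% > 38%; employment 39 ≥ 24 mo → does not qualify.
Product B: score 588 ≥ 580; DTI 40.9% ≤ 43%; employment 39 ≥ 6 mo → qualifies.

Product B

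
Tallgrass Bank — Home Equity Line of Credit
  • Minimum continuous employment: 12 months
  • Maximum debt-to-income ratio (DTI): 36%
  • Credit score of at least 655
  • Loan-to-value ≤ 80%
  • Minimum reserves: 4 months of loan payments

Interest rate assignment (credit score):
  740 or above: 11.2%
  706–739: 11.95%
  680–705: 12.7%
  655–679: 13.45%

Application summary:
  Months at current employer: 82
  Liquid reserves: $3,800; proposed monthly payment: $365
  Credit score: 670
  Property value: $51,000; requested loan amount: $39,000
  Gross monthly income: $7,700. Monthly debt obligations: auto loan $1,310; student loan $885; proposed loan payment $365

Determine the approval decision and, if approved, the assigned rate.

Credit score 670 ≥ 655 (meets minimum)
Reserves: 3,800 ÷ 365 = 10.4 months (meets 4-month minimum)
Employment 82 ≥ 12 months
Loan-to-value = 39,000/51,000 = 76.5% — pass (80% max)
Total monthly debts = (1,310 + 885 + 365) = 2,560. DTI: 2,560 ÷ 7,700 = 33.2%, within the 36% cap
All requirements met. Score 670 falls in the 655–679 tier → 13.45%.

Approved at 13.45%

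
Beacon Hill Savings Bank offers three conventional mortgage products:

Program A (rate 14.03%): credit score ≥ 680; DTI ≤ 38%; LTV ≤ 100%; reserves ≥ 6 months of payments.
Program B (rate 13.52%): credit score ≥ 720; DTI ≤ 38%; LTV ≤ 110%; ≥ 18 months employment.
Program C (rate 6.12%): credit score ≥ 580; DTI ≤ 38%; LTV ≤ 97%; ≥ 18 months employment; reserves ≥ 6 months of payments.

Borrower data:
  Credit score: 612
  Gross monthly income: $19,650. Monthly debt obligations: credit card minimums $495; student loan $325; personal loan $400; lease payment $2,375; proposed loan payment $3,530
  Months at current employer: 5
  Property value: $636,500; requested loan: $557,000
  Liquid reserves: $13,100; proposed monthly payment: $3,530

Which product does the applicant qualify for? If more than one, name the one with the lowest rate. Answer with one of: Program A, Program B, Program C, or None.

None

Total debts = (495 + 325 + 400 + 2,375 + 3,530) = 7,125; DTI = 7,125/19,650 = 36.3%.
LTV = 557,000/636,500 = 87.5%.
Reserves = 13,100/3,530 = 3.7 months.
Program A: score 612 < 680; DTI 36.3% ≤ 38%; LTV 87.5% ≤ 100%; reserves 3.7 < 6 mo → does not qualify.
Program B: score 612 < 720; DTI 36.3% ≤ 38%; LTV 87.5% ≤ 110%; employment 5 < 18 mo → does not qualify.
Program C: score 612 ≥ 580; DTI 36.3% ≤ 38%; LTV 87.5% ≤ 97%; employment 5 < 18 mo; reserves 3.7 < 6 mo → does not qualify.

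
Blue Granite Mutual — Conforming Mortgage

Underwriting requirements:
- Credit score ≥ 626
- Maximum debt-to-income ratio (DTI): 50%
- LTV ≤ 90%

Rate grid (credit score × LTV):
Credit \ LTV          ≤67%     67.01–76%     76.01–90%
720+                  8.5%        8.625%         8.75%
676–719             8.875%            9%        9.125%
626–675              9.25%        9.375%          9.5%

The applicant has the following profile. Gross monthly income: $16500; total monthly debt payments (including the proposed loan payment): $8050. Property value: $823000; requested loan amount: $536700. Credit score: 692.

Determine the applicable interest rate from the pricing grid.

Credit score 692 ≥ 626; DTI = 8,050/16,500 = 48.8% ≤ 50%
Loan-to-value = 536,700/823,000 = 65.2% — pass (90% max)
Credit 692 → row 676–719; LTV 65.2% → column ≤67%. Grid cell → 8.875%.

8.875%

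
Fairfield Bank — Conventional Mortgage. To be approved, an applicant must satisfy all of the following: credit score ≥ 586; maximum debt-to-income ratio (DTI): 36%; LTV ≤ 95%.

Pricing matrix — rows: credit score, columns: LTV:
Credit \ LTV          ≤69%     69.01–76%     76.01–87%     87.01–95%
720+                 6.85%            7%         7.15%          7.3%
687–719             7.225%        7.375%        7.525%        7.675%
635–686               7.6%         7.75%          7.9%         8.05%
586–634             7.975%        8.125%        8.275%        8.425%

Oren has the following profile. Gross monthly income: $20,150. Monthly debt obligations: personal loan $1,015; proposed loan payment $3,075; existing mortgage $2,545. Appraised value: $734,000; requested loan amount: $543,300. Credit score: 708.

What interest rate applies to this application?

Credit score 708 ≥ 586; Total monthly debts = (1,015 + 3,075 + 2,545) = 6,635. DTI = 6,635/20,150 = 32.9% ≤ 36%
Loan-to-value = 543,300/734,000 = 74% — pass (95% max)
Row: 708 falls in 687–719. Column: 74% falls in 69.01–76%. Rate = 7.375%.

7.375%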